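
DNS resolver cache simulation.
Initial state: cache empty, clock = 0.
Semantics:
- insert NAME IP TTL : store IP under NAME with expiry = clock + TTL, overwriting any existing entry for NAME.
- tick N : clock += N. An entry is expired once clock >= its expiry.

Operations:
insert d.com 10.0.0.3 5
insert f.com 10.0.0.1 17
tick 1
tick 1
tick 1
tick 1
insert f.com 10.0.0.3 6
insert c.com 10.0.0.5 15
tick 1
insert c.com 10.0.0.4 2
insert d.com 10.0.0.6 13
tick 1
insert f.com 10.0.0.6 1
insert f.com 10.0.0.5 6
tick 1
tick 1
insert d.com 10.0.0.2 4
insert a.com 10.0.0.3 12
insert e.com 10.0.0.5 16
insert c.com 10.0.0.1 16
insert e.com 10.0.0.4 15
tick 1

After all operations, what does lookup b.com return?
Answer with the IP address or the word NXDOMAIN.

Op 1: insert d.com -> 10.0.0.3 (expiry=0+5=5). clock=0
Op 2: insert f.com -> 10.0.0.1 (expiry=0+17=17). clock=0
Op 3: tick 1 -> clock=1.
Op 4: tick 1 -> clock=2.
Op 5: tick 1 -> clock=3.
Op 6: tick 1 -> clock=4.
Op 7: insert f.com -> 10.0.0.3 (expiry=4+6=10). clock=4
Op 8: insert c.com -> 10.0.0.5 (expiry=4+15=19). clock=4
Op 9: tick 1 -> clock=5. purged={d.com}
Op 10: insert c.com -> 10.0.0.4 (expiry=5+2=7). clock=5
Op 11: insert d.com -> 10.0.0.6 (expiry=5+13=18). clock=5
Op 12: tick 1 -> clock=6.
Op 13: insert f.com -> 10.0.0.6 (expiry=6+1=7). clock=6
Op 14: insert f.com -> 10.0.0.5 (expiry=6+6=12). clock=6
Op 15: tick 1 -> clock=7. purged={c.com}
Op 16: tick 1 -> clock=8.
Op 17: insert d.com -> 10.0.0.2 (expiry=8+4=12). clock=8
Op 18: insert a.com -> 10.0.0.3 (expiry=8+12=20). clock=8
Op 19: insert e.com -> 10.0.0.5 (expiry=8+16=24). clock=8
Op 20: insert c.com -> 10.0.0.1 (expiry=8+16=24). clock=8
Op 21: insert e.com -> 10.0.0.4 (expiry=8+15=23). clock=8
Op 22: tick 1 -> clock=9.
lookup b.com: not in cache (expired or never inserted)

Answer: NXDOMAIN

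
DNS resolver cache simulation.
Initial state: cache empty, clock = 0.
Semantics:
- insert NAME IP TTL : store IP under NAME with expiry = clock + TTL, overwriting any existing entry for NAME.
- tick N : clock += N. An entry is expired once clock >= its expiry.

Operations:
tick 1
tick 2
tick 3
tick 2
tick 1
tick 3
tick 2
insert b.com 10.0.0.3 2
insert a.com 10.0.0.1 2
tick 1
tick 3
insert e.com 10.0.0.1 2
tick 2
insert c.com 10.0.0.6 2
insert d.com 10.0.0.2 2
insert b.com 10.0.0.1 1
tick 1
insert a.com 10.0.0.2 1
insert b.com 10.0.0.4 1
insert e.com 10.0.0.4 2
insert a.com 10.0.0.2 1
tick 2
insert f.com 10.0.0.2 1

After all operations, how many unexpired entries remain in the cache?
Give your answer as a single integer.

Answer: 1

Derivation:
Op 1: tick 1 -> clock=1.
Op 2: tick 2 -> clock=3.
Op 3: tick 3 -> clock=6.
Op 4: tick 2 -> clock=8.
Op 5: tick 1 -> clock=9.
Op 6: tick 3 -> clock=12.
Op 7: tick 2 -> clock=14.
Op 8: insert b.com -> 10.0.0.3 (expiry=14+2=16). clock=14
Op 9: insert a.com -> 10.0.0.1 (expiry=14+2=16). clock=14
Op 10: tick 1 -> clock=15.
Op 11: tick 3 -> clock=18. purged={a.com,b.com}
Op 12: insert e.com -> 10.0.0.1 (expiry=18+2=20). clock=18
Op 13: tick 2 -> clock=20. purged={e.com}
Op 14: insert c.com -> 10.0.0.6 (expiry=20+2=22). clock=20
Op 15: insert d.com -> 10.0.0.2 (expiry=20+2=22). clock=20
Op 16: insert b.com -> 10.0.0.1 (expiry=20+1=21). clock=20
Op 17: tick 1 -> clock=21. purged={b.com}
Op 18: insert a.com -> 10.0.0.2 (expiry=21+1=22). clock=21
Op 19: insert b.com -> 10.0.0.4 (expiry=21+1=22). clock=21
Op 20: insert e.com -> 10.0.0.4 (expiry=21+2=23). clock=21
Op 21: insert a.com -> 10.0.0.2 (expiry=21+1=22). clock=21
Op 22: tick 2 -> clock=23. purged={a.com,b.com,c.com,d.com,e.com}
Op 23: insert f.com -> 10.0.0.2 (expiry=23+1=24). clock=23
Final cache (unexpired): {f.com} -> size=1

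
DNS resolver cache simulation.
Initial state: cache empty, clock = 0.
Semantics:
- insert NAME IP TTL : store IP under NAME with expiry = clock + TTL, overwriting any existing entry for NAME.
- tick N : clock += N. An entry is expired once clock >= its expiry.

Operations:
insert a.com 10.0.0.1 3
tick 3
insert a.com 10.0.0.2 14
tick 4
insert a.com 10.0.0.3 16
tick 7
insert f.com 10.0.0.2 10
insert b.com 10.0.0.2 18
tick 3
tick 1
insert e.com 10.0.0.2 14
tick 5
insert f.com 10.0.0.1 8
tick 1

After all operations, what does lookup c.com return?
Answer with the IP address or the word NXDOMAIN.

Op 1: insert a.com -> 10.0.0.1 (expiry=0+3=3). clock=0
Op 2: tick 3 -> clock=3. purged={a.com}
Op 3: insert a.com -> 10.0.0.2 (expiry=3+14=17). clock=3
Op 4: tick 4 -> clock=7.
Op 5: insert a.com -> 10.0.0.3 (expiry=7+16=23). clock=7
Op 6: tick 7 -> clock=14.
Op 7: insert f.com -> 10.0.0.2 (expiry=14+10=24). clock=14
Op 8: insert b.com -> 10.0.0.2 (expiry=14+18=32). clock=14
Op 9: tick 3 -> clock=17.
Op 10: tick 1 -> clock=18.
Op 11: insert e.com -> 10.0.0.2 (expiry=18+14=32). clock=18
Op 12: tick 5 -> clock=23. purged={a.com}
Op 13: insert f.com -> 10.0.0.1 (expiry=23+8=31). clock=23
Op 14: tick 1 -> clock=24.
lookup c.com: not in cache (expired or never inserted)

Answer: NXDOMAIN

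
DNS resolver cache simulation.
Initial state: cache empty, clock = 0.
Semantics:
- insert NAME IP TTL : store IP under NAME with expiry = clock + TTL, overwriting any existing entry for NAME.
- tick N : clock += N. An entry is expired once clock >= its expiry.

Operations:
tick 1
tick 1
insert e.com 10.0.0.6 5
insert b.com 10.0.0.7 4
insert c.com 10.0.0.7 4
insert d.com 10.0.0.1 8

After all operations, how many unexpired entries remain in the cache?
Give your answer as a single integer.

Answer: 4

Derivation:
Op 1: tick 1 -> clock=1.
Op 2: tick 1 -> clock=2.
Op 3: insert e.com -> 10.0.0.6 (expiry=2+5=7). clock=2
Op 4: insert b.com -> 10.0.0.7 (expiry=2+4=6). clock=2
Op 5: insert c.com -> 10.0.0.7 (expiry=2+4=6). clock=2
Op 6: insert d.com -> 10.0.0.1 (expiry=2+8=10). clock=2
Final cache (unexpired): {b.com,c.com,d.com,e.com} -> size=4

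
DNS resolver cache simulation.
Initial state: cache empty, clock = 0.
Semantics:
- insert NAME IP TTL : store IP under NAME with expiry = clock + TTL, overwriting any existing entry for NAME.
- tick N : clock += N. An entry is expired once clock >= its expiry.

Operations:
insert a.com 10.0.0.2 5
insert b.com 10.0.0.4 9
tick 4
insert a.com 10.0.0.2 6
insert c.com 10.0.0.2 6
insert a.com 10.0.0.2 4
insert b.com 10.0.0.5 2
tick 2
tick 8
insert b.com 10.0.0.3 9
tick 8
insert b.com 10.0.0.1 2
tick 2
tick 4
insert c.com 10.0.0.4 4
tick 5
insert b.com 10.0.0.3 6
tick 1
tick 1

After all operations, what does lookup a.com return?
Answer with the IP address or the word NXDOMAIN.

Answer: NXDOMAIN

Derivation:
Op 1: insert a.com -> 10.0.0.2 (expiry=0+5=5). clock=0
Op 2: insert b.com -> 10.0.0.4 (expiry=0+9=9). clock=0
Op 3: tick 4 -> clock=4.
Op 4: insert a.com -> 10.0.0.2 (expiry=4+6=10). clock=4
Op 5: insert c.com -> 10.0.0.2 (expiry=4+6=10). clock=4
Op 6: insert a.com -> 10.0.0.2 (expiry=4+4=8). clock=4
Op 7: insert b.com -> 10.0.0.5 (expiry=4+2=6). clock=4
Op 8: tick 2 -> clock=6. purged={b.com}
Op 9: tick 8 -> clock=14. purged={a.com,c.com}
Op 10: insert b.com -> 10.0.0.3 (expiry=14+9=23). clock=14
Op 11: tick 8 -> clock=22.
Op 12: insert b.com -> 10.0.0.1 (expiry=22+2=24). clock=22
Op 13: tick 2 -> clock=24. purged={b.com}
Op 14: tick 4 -> clock=28.
Op 15: insert c.com -> 10.0.0.4 (expiry=28+4=32). clock=28
Op 16: tick 5 -> clock=33. purged={c.com}
Op 17: insert b.com -> 10.0.0.3 (expiry=33+6=39). clock=33
Op 18: tick 1 -> clock=34.
Op 19: tick 1 -> clock=35.
lookup a.com: not in cache (expired or never inserted)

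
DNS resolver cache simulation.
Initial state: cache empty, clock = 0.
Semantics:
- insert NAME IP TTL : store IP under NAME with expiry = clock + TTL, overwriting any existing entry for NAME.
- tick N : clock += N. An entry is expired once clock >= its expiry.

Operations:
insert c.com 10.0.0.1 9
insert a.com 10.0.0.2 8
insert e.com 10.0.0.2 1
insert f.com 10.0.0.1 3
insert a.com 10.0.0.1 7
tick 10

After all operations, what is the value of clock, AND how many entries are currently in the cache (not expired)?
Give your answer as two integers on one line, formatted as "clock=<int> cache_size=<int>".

Op 1: insert c.com -> 10.0.0.1 (expiry=0+9=9). clock=0
Op 2: insert a.com -> 10.0.0.2 (expiry=0+8=8). clock=0
Op 3: insert e.com -> 10.0.0.2 (expiry=0+1=1). clock=0
Op 4: insert f.com -> 10.0.0.1 (expiry=0+3=3). clock=0
Op 5: insert a.com -> 10.0.0.1 (expiry=0+7=7). clock=0
Op 6: tick 10 -> clock=10. purged={a.com,c.com,e.com,f.com}
Final clock = 10
Final cache (unexpired): {} -> size=0

Answer: clock=10 cache_size=0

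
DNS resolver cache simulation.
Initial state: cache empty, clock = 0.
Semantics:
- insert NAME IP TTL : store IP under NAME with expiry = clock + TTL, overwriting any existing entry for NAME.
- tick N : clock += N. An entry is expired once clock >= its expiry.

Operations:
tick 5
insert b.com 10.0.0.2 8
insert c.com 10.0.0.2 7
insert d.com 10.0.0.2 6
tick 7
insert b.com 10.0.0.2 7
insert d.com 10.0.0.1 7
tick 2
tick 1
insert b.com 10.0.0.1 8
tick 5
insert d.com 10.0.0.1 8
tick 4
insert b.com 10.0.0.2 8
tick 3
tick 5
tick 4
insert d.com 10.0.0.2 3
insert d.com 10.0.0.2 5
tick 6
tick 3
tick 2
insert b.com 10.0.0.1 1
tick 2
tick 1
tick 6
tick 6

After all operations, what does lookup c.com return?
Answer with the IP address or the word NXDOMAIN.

Answer: NXDOMAIN

Derivation:
Op 1: tick 5 -> clock=5.
Op 2: insert b.com -> 10.0.0.2 (expiry=5+8=13). clock=5
Op 3: insert c.com -> 10.0.0.2 (expiry=5+7=12). clock=5
Op 4: insert d.com -> 10.0.0.2 (expiry=5+6=11). clock=5
Op 5: tick 7 -> clock=12. purged={c.com,d.com}
Op 6: insert b.com -> 10.0.0.2 (expiry=12+7=19). clock=12
Op 7: insert d.com -> 10.0.0.1 (expiry=12+7=19). clock=12
Op 8: tick 2 -> clock=14.
Op 9: tick 1 -> clock=15.
Op 10: insert b.com -> 10.0.0.1 (expiry=15+8=23). clock=15
Op 11: tick 5 -> clock=20. purged={d.com}
Op 12: insert d.com -> 10.0.0.1 (expiry=20+8=28). clock=20
Op 13: tick 4 -> clock=24. purged={b.com}
Op 14: insert b.com -> 10.0.0.2 (expiry=24+8=32). clock=24
Op 15: tick 3 -> clock=27.
Op 16: tick 5 -> clock=32. purged={b.com,d.com}
Op 17: tick 4 -> clock=36.
Op 18: insert d.com -> 10.0.0.2 (expiry=36+3=39). clock=36
Op 19: insert d.com -> 10.0.0.2 (expiry=36+5=41). clock=36
Op 20: tick 6 -> clock=42. purged={d.com}
Op 21: tick 3 -> clock=45.
Op 22: tick 2 -> clock=47.
Op 23: insert b.com -> 10.0.0.1 (expiry=47+1=48). clock=47
Op 24: tick 2 -> clock=49. purged={b.com}
Op 25: tick 1 -> clock=50.
Op 26: tick 6 -> clock=56.
Op 27: tick 6 -> clock=62.
lookup c.com: not in cache (expired or never inserted)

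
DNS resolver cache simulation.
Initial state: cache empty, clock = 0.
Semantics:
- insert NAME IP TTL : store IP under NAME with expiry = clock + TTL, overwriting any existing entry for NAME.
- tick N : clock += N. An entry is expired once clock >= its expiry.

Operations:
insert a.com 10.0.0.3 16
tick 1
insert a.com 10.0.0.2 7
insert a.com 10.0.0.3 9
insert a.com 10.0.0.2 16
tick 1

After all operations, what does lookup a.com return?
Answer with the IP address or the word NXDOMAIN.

Answer: 10.0.0.2

Derivation:
Op 1: insert a.com -> 10.0.0.3 (expiry=0+16=16). clock=0
Op 2: tick 1 -> clock=1.
Op 3: insert a.com -> 10.0.0.2 (expiry=1+7=8). clock=1
Op 4: insert a.com -> 10.0.0.3 (expiry=1+9=10). clock=1
Op 5: insert a.com -> 10.0.0.2 (expiry=1+16=17). clock=1
Op 6: tick 1 -> clock=2.
lookup a.com: present, ip=10.0.0.2 expiry=17 > clock=2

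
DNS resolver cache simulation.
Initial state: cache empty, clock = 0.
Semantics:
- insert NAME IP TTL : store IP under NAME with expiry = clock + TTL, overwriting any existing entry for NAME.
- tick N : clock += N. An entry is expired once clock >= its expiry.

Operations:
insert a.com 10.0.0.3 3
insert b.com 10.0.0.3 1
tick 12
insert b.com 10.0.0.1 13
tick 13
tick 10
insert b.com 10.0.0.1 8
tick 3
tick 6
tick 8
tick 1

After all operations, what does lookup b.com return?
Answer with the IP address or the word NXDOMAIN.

Answer: NXDOMAIN

Derivation:
Op 1: insert a.com -> 10.0.0.3 (expiry=0+3=3). clock=0
Op 2: insert b.com -> 10.0.0.3 (expiry=0+1=1). clock=0
Op 3: tick 12 -> clock=12. purged={a.com,b.com}
Op 4: insert b.com -> 10.0.0.1 (expiry=12+13=25). clock=12
Op 5: tick 13 -> clock=25. purged={b.com}
Op 6: tick 10 -> clock=35.
Op 7: insert b.com -> 10.0.0.1 (expiry=35+8=43). clock=35
Op 8: tick 3 -> clock=38.
Op 9: tick 6 -> clock=44. purged={b.com}
Op 10: tick 8 -> clock=52.
Op 11: tick 1 -> clock=53.
lookup b.com: not in cache (expired or never inserted)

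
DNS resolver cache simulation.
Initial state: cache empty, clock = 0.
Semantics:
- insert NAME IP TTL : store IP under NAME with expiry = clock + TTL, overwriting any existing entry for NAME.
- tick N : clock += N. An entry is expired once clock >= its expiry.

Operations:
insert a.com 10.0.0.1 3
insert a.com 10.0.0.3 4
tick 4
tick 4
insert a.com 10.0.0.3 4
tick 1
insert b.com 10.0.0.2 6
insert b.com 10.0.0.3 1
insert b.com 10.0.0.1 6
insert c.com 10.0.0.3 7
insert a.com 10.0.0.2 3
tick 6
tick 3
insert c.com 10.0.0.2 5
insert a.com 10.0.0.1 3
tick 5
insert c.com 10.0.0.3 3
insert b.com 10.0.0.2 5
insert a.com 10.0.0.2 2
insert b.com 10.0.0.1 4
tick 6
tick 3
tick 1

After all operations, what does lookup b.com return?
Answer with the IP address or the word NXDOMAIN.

Op 1: insert a.com -> 10.0.0.1 (expiry=0+3=3). clock=0
Op 2: insert a.com -> 10.0.0.3 (expiry=0+4=4). clock=0
Op 3: tick 4 -> clock=4. purged={a.com}
Op 4: tick 4 -> clock=8.
Op 5: insert a.com -> 10.0.0.3 (expiry=8+4=12). clock=8
Op 6: tick 1 -> clock=9.
Op 7: insert b.com -> 10.0.0.2 (expiry=9+6=15). clock=9
Op 8: insert b.com -> 10.0.0.3 (expiry=9+1=10). clock=9
Op 9: insert b.com -> 10.0.0.1 (expiry=9+6=15). clock=9
Op 10: insert c.com -> 10.0.0.3 (expiry=9+7=16). clock=9
Op 11: insert a.com -> 10.0.0.2 (expiry=9+3=12). clock=9
Op 12: tick 6 -> clock=15. purged={a.com,b.com}
Op 13: tick 3 -> clock=18. purged={c.com}
Op 14: insert c.com -> 10.0.0.2 (expiry=18+5=23). clock=18
Op 15: insert a.com -> 10.0.0.1 (expiry=18+3=21). clock=18
Op 16: tick 5 -> clock=23. purged={a.com,c.com}
Op 17: insert c.com -> 10.0.0.3 (expiry=23+3=26). clock=23
Op 18: insert b.com -> 10.0.0.2 (expiry=23+5=28). clock=23
Op 19: insert a.com -> 10.0.0.2 (expiry=23+2=25). clock=23
Op 20: insert b.com -> 10.0.0.1 (expiry=23+4=27). clock=23
Op 21: tick 6 -> clock=29. purged={a.com,b.com,c.com}
Op 22: tick 3 -> clock=32.
Op 23: tick 1 -> clock=33.
lookup b.com: not in cache (expired or never inserted)

Answer: NXDOMAIN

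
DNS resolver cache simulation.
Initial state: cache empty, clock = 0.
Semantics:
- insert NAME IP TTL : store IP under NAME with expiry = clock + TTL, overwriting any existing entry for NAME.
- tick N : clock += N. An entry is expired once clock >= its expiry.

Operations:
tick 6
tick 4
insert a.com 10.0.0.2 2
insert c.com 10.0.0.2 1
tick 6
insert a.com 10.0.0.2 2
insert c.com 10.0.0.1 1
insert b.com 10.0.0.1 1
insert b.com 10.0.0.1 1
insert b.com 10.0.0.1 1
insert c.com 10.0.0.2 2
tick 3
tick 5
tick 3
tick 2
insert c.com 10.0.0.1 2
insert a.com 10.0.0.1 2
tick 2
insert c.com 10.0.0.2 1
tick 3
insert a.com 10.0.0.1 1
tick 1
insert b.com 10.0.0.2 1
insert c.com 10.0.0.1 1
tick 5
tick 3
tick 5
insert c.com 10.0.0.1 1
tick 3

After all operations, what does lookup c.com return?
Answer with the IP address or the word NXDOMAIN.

Op 1: tick 6 -> clock=6.
Op 2: tick 4 -> clock=10.
Op 3: insert a.com -> 10.0.0.2 (expiry=10+2=12). clock=10
Op 4: insert c.com -> 10.0.0.2 (expiry=10+1=11). clock=10
Op 5: tick 6 -> clock=16. purged={a.com,c.com}
Op 6: insert a.com -> 10.0.0.2 (expiry=16+2=18). clock=16
Op 7: insert c.com -> 10.0.0.1 (expiry=16+1=17). clock=16
Op 8: insert b.com -> 10.0.0.1 (expiry=16+1=17). clock=16
Op 9: insert b.com -> 10.0.0.1 (expiry=16+1=17). clock=16
Op 10: insert b.com -> 10.0.0.1 (expiry=16+1=17). clock=16
Op 11: insert c.com -> 10.0.0.2 (expiry=16+2=18). clock=16
Op 12: tick 3 -> clock=19. purged={a.com,b.com,c.com}
Op 13: tick 5 -> clock=24.
Op 14: tick 3 -> clock=27.
Op 15: tick 2 -> clock=29.
Op 16: insert c.com -> 10.0.0.1 (expiry=29+2=31). clock=29
Op 17: insert a.com -> 10.0.0.1 (expiry=29+2=31). clock=29
Op 18: tick 2 -> clock=31. purged={a.com,c.com}
Op 19: insert c.com -> 10.0.0.2 (expiry=31+1=32). clock=31
Op 20: tick 3 -> clock=34. purged={c.com}
Op 21: insert a.com -> 10.0.0.1 (expiry=34+1=35). clock=34
Op 22: tick 1 -> clock=35. purged={a.com}
Op 23: insert b.com -> 10.0.0.2 (expiry=35+1=36). clock=35
Op 24: insert c.com -> 10.0.0.1 (expiry=35+1=36). clock=35
Op 25: tick 5 -> clock=40. purged={b.com,c.com}
Op 26: tick 3 -> clock=43.
Op 27: tick 5 -> clock=48.
Op 28: insert c.com -> 10.0.0.1 (expiry=48+1=49). clock=48
Op 29: tick 3 -> clock=51. purged={c.com}
lookup c.com: not in cache (expired or never inserted)

Answer: NXDOMAIN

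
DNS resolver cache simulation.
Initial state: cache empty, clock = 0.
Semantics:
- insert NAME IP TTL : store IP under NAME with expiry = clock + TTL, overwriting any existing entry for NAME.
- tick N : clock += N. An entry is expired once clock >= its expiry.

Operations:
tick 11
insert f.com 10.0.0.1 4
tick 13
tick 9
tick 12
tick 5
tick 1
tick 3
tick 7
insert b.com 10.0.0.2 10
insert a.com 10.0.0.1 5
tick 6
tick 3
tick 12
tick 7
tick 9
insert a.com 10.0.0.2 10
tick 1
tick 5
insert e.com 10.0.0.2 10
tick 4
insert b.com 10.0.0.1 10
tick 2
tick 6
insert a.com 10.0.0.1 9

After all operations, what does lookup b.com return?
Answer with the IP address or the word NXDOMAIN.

Op 1: tick 11 -> clock=11.
Op 2: insert f.com -> 10.0.0.1 (expiry=11+4=15). clock=11
Op 3: tick 13 -> clock=24. purged={f.com}
Op 4: tick 9 -> clock=33.
Op 5: tick 12 -> clock=45.
Op 6: tick 5 -> clock=50.
Op 7: tick 1 -> clock=51.
Op 8: tick 3 -> clock=54.
Op 9: tick 7 -> clock=61.
Op 10: insert b.com -> 10.0.0.2 (expiry=61+10=71). clock=61
Op 11: insert a.com -> 10.0.0.1 (expiry=61+5=66). clock=61
Op 12: tick 6 -> clock=67. purged={a.com}
Op 13: tick 3 -> clock=70.
Op 14: tick 12 -> clock=82. purged={b.com}
Op 15: tick 7 -> clock=89.
Op 16: tick 9 -> clock=98.
Op 17: insert a.com -> 10.0.0.2 (expiry=98+10=108). clock=98
Op 18: tick 1 -> clock=99.
Op 19: tick 5 -> clock=104.
Op 20: insert e.com -> 10.0.0.2 (expiry=104+10=114). clock=104
Op 21: tick 4 -> clock=108. purged={a.com}
Op 22: insert b.com -> 10.0.0.1 (expiry=108+10=118). clock=108
Op 23: tick 2 -> clock=110.
Op 24: tick 6 -> clock=116. purged={e.com}
Op 25: insert a.com -> 10.0.0.1 (expiry=116+9=125). clock=116
lookup b.com: present, ip=10.0.0.1 expiry=118 > clock=116

Answer: 10.0.0.1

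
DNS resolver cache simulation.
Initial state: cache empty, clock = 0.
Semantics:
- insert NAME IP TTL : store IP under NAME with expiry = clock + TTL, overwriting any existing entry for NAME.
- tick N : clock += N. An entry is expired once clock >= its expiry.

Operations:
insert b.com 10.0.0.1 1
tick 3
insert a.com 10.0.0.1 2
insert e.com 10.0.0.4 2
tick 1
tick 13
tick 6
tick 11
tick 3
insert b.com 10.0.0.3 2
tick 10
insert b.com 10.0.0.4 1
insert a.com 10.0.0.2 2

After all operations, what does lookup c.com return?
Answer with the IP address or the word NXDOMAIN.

Answer: NXDOMAIN

Derivation:
Op 1: insert b.com -> 10.0.0.1 (expiry=0+1=1). clock=0
Op 2: tick 3 -> clock=3. purged={b.com}
Op 3: insert a.com -> 10.0.0.1 (expiry=3+2=5). clock=3
Op 4: insert e.com -> 10.0.0.4 (expiry=3+2=5). clock=3
Op 5: tick 1 -> clock=4.
Op 6: tick 13 -> clock=17. purged={a.com,e.com}
Op 7: tick 6 -> clock=23.
Op 8: tick 11 -> clock=34.
Op 9: tick 3 -> clock=37.
Op 10: insert b.com -> 10.0.0.3 (expiry=37+2=39). clock=37
Op 11: tick 10 -> clock=47. purged={b.com}
Op 12: insert b.com -> 10.0.0.4 (expiry=47+1=48). clock=47
Op 13: insert a.com -> 10.0.0.2 (expiry=47+2=49). clock=47
lookup c.com: not in cache (expired or never inserted)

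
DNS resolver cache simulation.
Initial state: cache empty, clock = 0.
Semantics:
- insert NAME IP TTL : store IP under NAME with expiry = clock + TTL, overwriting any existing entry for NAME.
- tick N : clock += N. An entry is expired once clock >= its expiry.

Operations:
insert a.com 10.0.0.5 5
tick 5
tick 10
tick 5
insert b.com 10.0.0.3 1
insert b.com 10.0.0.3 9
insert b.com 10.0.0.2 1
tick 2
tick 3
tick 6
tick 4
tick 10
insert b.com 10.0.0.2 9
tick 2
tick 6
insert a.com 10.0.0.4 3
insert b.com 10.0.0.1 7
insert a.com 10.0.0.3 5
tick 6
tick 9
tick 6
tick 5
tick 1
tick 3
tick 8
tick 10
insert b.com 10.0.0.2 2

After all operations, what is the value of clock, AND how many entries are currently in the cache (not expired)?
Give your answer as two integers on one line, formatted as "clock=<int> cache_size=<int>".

Op 1: insert a.com -> 10.0.0.5 (expiry=0+5=5). clock=0
Op 2: tick 5 -> clock=5. purged={a.com}
Op 3: tick 10 -> clock=15.
Op 4: tick 5 -> clock=20.
Op 5: insert b.com -> 10.0.0.3 (expiry=20+1=21). clock=20
Op 6: insert b.com -> 10.0.0.3 (expiry=20+9=29). clock=20
Op 7: insert b.com -> 10.0.0.2 (expiry=20+1=21). clock=20
Op 8: tick 2 -> clock=22. purged={b.com}
Op 9: tick 3 -> clock=25.
Op 10: tick 6 -> clock=31.
Op 11: tick 4 -> clock=35.
Op 12: tick 10 -> clock=45.
Op 13: insert b.com -> 10.0.0.2 (expiry=45+9=54). clock=45
Op 14: tick 2 -> clock=47.
Op 15: tick 6 -> clock=53.
Op 16: insert a.com -> 10.0.0.4 (expiry=53+3=56). clock=53
Op 17: insert b.com -> 10.0.0.1 (expiry=53+7=60). clock=53
Op 18: insert a.com -> 10.0.0.3 (expiry=53+5=58). clock=53
Op 19: tick 6 -> clock=59. purged={a.com}
Op 20: tick 9 -> clock=68. purged={b.com}
Op 21: tick 6 -> clock=74.
Op 22: tick 5 -> clock=79.
Op 23: tick 1 -> clock=80.
Op 24: tick 3 -> clock=83.
Op 25: tick 8 -> clock=91.
Op 26: tick 10 -> clock=101.
Op 27: insert b.com -> 10.0.0.2 (expiry=101+2=103). clock=101
Final clock = 101
Final cache (unexpired): {b.com} -> size=1

Answer: clock=101 cache_size=1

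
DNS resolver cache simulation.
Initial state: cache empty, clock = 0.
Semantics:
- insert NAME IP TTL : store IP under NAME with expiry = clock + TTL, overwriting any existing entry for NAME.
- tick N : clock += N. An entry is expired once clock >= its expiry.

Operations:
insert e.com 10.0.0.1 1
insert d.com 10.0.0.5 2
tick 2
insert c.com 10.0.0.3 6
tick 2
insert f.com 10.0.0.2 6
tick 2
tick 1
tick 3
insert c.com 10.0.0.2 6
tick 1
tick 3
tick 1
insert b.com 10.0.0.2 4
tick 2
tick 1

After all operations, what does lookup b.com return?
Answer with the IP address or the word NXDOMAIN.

Op 1: insert e.com -> 10.0.0.1 (expiry=0+1=1). clock=0
Op 2: insert d.com -> 10.0.0.5 (expiry=0+2=2). clock=0
Op 3: tick 2 -> clock=2. purged={d.com,e.com}
Op 4: insert c.com -> 10.0.0.3 (expiry=2+6=8). clock=2
Op 5: tick 2 -> clock=4.
Op 6: insert f.com -> 10.0.0.2 (expiry=4+6=10). clock=4
Op 7: tick 2 -> clock=6.
Op 8: tick 1 -> clock=7.
Op 9: tick 3 -> clock=10. purged={c.com,f.com}
Op 10: insert c.com -> 10.0.0.2 (expiry=10+6=16). clock=10
Op 11: tick 1 -> clock=11.
Op 12: tick 3 -> clock=14.
Op 13: tick 1 -> clock=15.
Op 14: insert b.com -> 10.0.0.2 (expiry=15+4=19). clock=15
Op 15: tick 2 -> clock=17. purged={c.com}
Op 16: tick 1 -> clock=18.
lookup b.com: present, ip=10.0.0.2 expiry=19 > clock=18

Answer: 10.0.0.2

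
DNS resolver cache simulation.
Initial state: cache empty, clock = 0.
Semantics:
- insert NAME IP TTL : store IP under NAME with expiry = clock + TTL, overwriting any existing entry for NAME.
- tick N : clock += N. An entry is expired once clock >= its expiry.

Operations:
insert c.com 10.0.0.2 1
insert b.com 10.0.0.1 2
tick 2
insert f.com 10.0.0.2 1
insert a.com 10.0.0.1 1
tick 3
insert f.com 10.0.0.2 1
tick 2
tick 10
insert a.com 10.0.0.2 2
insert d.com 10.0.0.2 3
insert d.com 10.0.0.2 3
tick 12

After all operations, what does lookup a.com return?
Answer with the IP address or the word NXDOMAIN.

Answer: NXDOMAIN

Derivation:
Op 1: insert c.com -> 10.0.0.2 (expiry=0+1=1). clock=0
Op 2: insert b.com -> 10.0.0.1 (expiry=0+2=2). clock=0
Op 3: tick 2 -> clock=2. purged={b.com,c.com}
Op 4: insert f.com -> 10.0.0.2 (expiry=2+1=3). clock=2
Op 5: insert a.com -> 10.0.0.1 (expiry=2+1=3). clock=2
Op 6: tick 3 -> clock=5. purged={a.com,f.com}
Op 7: insert f.com -> 10.0.0.2 (expiry=5+1=6). clock=5
Op 8: tick 2 -> clock=7. purged={f.com}
Op 9: tick 10 -> clock=17.
Op 10: insert a.com -> 10.0.0.2 (expiry=17+2=19). clock=17
Op 11: insert d.com -> 10.0.0.2 (expiry=17+3=20). clock=17
Op 12: insert d.com -> 10.0.0.2 (expiry=17+3=20). clock=17
Op 13: tick 12 -> clock=29. purged={a.com,d.com}
lookup a.com: not in cache (expired or never inserted)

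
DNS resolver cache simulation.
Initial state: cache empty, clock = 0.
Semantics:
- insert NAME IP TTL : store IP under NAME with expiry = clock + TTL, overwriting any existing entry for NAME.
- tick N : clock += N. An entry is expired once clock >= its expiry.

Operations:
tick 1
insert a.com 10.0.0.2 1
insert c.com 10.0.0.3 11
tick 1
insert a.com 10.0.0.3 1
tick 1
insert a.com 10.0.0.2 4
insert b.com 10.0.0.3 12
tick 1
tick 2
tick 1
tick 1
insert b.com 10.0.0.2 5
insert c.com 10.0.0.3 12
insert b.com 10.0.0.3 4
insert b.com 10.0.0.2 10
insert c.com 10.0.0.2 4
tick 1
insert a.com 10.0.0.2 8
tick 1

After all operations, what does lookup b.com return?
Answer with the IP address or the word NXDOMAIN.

Op 1: tick 1 -> clock=1.
Op 2: insert a.com -> 10.0.0.2 (expiry=1+1=2). clock=1
Op 3: insert c.com -> 10.0.0.3 (expiry=1+11=12). clock=1
Op 4: tick 1 -> clock=2. purged={a.com}
Op 5: insert a.com -> 10.0.0.3 (expiry=2+1=3). clock=2
Op 6: tick 1 -> clock=3. purged={a.com}
Op 7: insert a.com -> 10.0.0.2 (expiry=3+4=7). clock=3
Op 8: insert b.com -> 10.0.0.3 (expiry=3+12=15). clock=3
Op 9: tick 1 -> clock=4.
Op 10: tick 2 -> clock=6.
Op 11: tick 1 -> clock=7. purged={a.com}
Op 12: tick 1 -> clock=8.
Op 13: insert b.com -> 10.0.0.2 (expiry=8+5=13). clock=8
Op 14: insert c.com -> 10.0.0.3 (expiry=8+12=20). clock=8
Op 15: insert b.com -> 10.0.0.3 (expiry=8+4=12). clock=8
Op 16: insert b.com -> 10.0.0.2 (expiry=8+10=18). clock=8
Op 17: insert c.com -> 10.0.0.2 (expiry=8+4=12). clock=8
Op 18: tick 1 -> clock=9.
Op 19: insert a.com -> 10.0.0.2 (expiry=9+8=17). clock=9
Op 20: tick 1 -> clock=10.
lookup b.com: present, ip=10.0.0.2 expiry=18 > clock=10

Answer: 10.0.0.2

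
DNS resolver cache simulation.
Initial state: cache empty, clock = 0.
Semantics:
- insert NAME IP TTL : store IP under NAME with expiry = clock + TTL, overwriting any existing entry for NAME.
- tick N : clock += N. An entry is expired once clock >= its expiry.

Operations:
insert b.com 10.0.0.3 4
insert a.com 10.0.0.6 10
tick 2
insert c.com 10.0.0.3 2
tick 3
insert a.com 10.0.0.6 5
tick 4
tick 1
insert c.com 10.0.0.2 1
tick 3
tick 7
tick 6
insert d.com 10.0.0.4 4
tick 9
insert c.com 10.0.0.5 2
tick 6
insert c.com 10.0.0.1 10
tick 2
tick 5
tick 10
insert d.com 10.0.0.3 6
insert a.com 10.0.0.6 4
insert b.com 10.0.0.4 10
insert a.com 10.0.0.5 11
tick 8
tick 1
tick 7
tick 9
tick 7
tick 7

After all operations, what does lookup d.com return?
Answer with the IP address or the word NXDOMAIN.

Op 1: insert b.com -> 10.0.0.3 (expiry=0+4=4). clock=0
Op 2: insert a.com -> 10.0.0.6 (expiry=0+10=10). clock=0
Op 3: tick 2 -> clock=2.
Op 4: insert c.com -> 10.0.0.3 (expiry=2+2=4). clock=2
Op 5: tick 3 -> clock=5. purged={b.com,c.com}
Op 6: insert a.com -> 10.0.0.6 (expiry=5+5=10). clock=5
Op 7: tick 4 -> clock=9.
Op 8: tick 1 -> clock=10. purged={a.com}
Op 9: insert c.com -> 10.0.0.2 (expiry=10+1=11). clock=10
Op 10: tick 3 -> clock=13. purged={c.com}
Op 11: tick 7 -> clock=20.
Op 12: tick 6 -> clock=26.
Op 13: insert d.com -> 10.0.0.4 (expiry=26+4=30). clock=26
Op 14: tick 9 -> clock=35. purged={d.com}
Op 15: insert c.com -> 10.0.0.5 (expiry=35+2=37). clock=35
Op 16: tick 6 -> clock=41. purged={c.com}
Op 17: insert c.com -> 10.0.0.1 (expiry=41+10=51). clock=41
Op 18: tick 2 -> clock=43.
Op 19: tick 5 -> clock=48.
Op 20: tick 10 -> clock=58. purged={c.com}
Op 21: insert d.com -> 10.0.0.3 (expiry=58+6=64). clock=58
Op 22: insert a.com -> 10.0.0.6 (expiry=58+4=62). clock=58
Op 23: insert b.com -> 10.0.0.4 (expiry=58+10=68). clock=58
Op 24: insert a.com -> 10.0.0.5 (expiry=58+11=69). clock=58
Op 25: tick 8 -> clock=66. purged={d.com}
Op 26: tick 1 -> clock=67.
Op 27: tick 7 -> clock=74. purged={a.com,b.com}
Op 28: tick 9 -> clock=83.
Op 29: tick 7 -> clock=90.
Op 30: tick 7 -> clock=97.
lookup d.com: not in cache (expired or never inserted)

Answer: NXDOMAIN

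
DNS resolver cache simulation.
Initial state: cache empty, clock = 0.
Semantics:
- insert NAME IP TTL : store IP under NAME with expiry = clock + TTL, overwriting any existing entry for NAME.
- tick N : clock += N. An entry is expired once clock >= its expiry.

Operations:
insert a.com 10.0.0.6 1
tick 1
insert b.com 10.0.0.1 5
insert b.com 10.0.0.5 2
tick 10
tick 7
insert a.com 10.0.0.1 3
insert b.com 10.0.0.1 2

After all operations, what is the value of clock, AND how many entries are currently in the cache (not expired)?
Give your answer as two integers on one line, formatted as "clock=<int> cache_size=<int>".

Op 1: insert a.com -> 10.0.0.6 (expiry=0+1=1). clock=0
Op 2: tick 1 -> clock=1. purged={a.com}
Op 3: insert b.com -> 10.0.0.1 (expiry=1+5=6). clock=1
Op 4: insert b.com -> 10.0.0.5 (expiry=1+2=3). clock=1
Op 5: tick 10 -> clock=11. purged={b.com}
Op 6: tick 7 -> clock=18.
Op 7: insert a.com -> 10.0.0.1 (expiry=18+3=21). clock=18
Op 8: insert b.com -> 10.0.0.1 (expiry=18+2=20). clock=18
Final clock = 18
Final cache (unexpired): {a.com,b.com} -> size=2

Answer: clock=18 cache_size=2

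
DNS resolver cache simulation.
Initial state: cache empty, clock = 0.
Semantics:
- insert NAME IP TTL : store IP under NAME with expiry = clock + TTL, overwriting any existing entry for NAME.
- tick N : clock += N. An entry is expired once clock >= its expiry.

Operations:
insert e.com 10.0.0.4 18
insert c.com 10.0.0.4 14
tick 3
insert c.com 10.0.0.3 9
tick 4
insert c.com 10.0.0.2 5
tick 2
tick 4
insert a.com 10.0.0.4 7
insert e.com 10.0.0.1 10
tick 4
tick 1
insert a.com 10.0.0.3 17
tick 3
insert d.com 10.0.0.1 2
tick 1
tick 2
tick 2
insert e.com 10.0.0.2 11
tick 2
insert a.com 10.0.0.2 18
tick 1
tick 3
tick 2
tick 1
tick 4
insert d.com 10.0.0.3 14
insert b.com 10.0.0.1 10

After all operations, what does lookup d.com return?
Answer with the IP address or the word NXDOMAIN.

Op 1: insert e.com -> 10.0.0.4 (expiry=0+18=18). clock=0
Op 2: insert c.com -> 10.0.0.4 (expiry=0+14=14). clock=0
Op 3: tick 3 -> clock=3.
Op 4: insert c.com -> 10.0.0.3 (expiry=3+9=12). clock=3
Op 5: tick 4 -> clock=7.
Op 6: insert c.com -> 10.0.0.2 (expiry=7+5=12). clock=7
Op 7: tick 2 -> clock=9.
Op 8: tick 4 -> clock=13. purged={c.com}
Op 9: insert a.com -> 10.0.0.4 (expiry=13+7=20). clock=13
Op 10: insert e.com -> 10.0.0.1 (expiry=13+10=23). clock=13
Op 11: tick 4 -> clock=17.
Op 12: tick 1 -> clock=18.
Op 13: insert a.com -> 10.0.0.3 (expiry=18+17=35). clock=18
Op 14: tick 3 -> clock=21.
Op 15: insert d.com -> 10.0.0.1 (expiry=21+2=23). clock=21
Op 16: tick 1 -> clock=22.
Op 17: tick 2 -> clock=24. purged={d.com,e.com}
Op 18: tick 2 -> clock=26.
Op 19: insert e.com -> 10.0.0.2 (expiry=26+11=37). clock=26
Op 20: tick 2 -> clock=28.
Op 21: insert a.com -> 10.0.0.2 (expiry=28+18=46). clock=28
Op 22: tick 1 -> clock=29.
Op 23: tick 3 -> clock=32.
Op 24: tick 2 -> clock=34.
Op 25: tick 1 -> clock=35.
Op 26: tick 4 -> clock=39. purged={e.com}
Op 27: insert d.com -> 10.0.0.3 (expiry=39+14=53). clock=39
Op 28: insert b.com -> 10.0.0.1 (expiry=39+10=49). clock=39
lookup d.com: present, ip=10.0.0.3 expiry=53 > clock=39

Answer: 10.0.0.3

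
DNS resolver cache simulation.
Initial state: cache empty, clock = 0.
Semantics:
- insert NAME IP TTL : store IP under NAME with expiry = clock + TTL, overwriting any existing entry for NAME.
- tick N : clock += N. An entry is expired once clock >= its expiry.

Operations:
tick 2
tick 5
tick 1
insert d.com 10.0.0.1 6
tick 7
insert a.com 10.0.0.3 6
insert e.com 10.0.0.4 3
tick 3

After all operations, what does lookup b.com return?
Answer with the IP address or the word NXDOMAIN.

Op 1: tick 2 -> clock=2.
Op 2: tick 5 -> clock=7.
Op 3: tick 1 -> clock=8.
Op 4: insert d.com -> 10.0.0.1 (expiry=8+6=14). clock=8
Op 5: tick 7 -> clock=15. purged={d.com}
Op 6: insert a.com -> 10.0.0.3 (expiry=15+6=21). clock=15
Op 7: insert e.com -> 10.0.0.4 (expiry=15+3=18). clock=15
Op 8: tick 3 -> clock=18. purged={e.com}
lookup b.com: not in cache (expired or never inserted)

Answer: NXDOMAIN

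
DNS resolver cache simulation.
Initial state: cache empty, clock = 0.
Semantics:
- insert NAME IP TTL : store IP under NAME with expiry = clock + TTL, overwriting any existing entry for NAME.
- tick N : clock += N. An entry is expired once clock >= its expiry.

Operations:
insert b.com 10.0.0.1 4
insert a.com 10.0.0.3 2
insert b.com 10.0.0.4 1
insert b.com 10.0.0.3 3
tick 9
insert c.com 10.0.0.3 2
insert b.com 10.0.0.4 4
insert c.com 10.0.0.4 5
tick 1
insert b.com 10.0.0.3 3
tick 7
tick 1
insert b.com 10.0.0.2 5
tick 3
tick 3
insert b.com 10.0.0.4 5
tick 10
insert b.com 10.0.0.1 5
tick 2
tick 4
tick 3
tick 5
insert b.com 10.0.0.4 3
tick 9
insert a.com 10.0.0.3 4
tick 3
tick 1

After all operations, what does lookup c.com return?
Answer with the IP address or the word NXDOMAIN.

Answer: NXDOMAIN

Derivation:
Op 1: insert b.com -> 10.0.0.1 (expiry=0+4=4). clock=0
Op 2: insert a.com -> 10.0.0.3 (expiry=0+2=2). clock=0
Op 3: insert b.com -> 10.0.0.4 (expiry=0+1=1). clock=0
Op 4: insert b.com -> 10.0.0.3 (expiry=0+3=3). clock=0
Op 5: tick 9 -> clock=9. purged={a.com,b.com}
Op 6: insert c.com -> 10.0.0.3 (expiry=9+2=11). clock=9
Op 7: insert b.com -> 10.0.0.4 (expiry=9+4=13). clock=9
Op 8: insert c.com -> 10.0.0.4 (expiry=9+5=14). clock=9
Op 9: tick 1 -> clock=10.
Op 10: insert b.com -> 10.0.0.3 (expiry=10+3=13). clock=10
Op 11: tick 7 -> clock=17. purged={b.com,c.com}
Op 12: tick 1 -> clock=18.
Op 13: insert b.com -> 10.0.0.2 (expiry=18+5=23). clock=18
Op 14: tick 3 -> clock=21.
Op 15: tick 3 -> clock=24. purged={b.com}
Op 16: insert b.com -> 10.0.0.4 (expiry=24+5=29). clock=24
Op 17: tick 10 -> clock=34. purged={b.com}
Op 18: insert b.com -> 10.0.0.1 (expiry=34+5=39). clock=34
Op 19: tick 2 -> clock=36.
Op 20: tick 4 -> clock=40. purged={b.com}
Op 21: tick 3 -> clock=43.
Op 22: tick 5 -> clock=48.
Op 23: insert b.com -> 10.0.0.4 (expiry=48+3=51). clock=48
Op 24: tick 9 -> clock=57. purged={b.com}
Op 25: insert a.com -> 10.0.0.3 (expiry=57+4=61). clock=57
Op 26: tick 3 -> clock=60.
Op 27: tick 1 -> clock=61. purged={a.com}
lookup c.com: not in cache (expired or never inserted)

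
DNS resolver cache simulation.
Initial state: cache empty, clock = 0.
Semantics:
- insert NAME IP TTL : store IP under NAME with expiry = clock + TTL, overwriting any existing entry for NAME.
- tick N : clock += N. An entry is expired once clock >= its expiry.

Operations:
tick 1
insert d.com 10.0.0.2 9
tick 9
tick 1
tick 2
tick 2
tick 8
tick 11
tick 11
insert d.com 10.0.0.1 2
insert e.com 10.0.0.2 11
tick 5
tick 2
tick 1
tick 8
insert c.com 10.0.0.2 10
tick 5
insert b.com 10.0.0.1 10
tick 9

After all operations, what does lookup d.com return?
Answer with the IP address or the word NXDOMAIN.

Answer: NXDOMAIN

Derivation:
Op 1: tick 1 -> clock=1.
Op 2: insert d.com -> 10.0.0.2 (expiry=1+9=10). clock=1
Op 3: tick 9 -> clock=10. purged={d.com}
Op 4: tick 1 -> clock=11.
Op 5: tick 2 -> clock=13.
Op 6: tick 2 -> clock=15.
Op 7: tick 8 -> clock=23.
Op 8: tick 11 -> clock=34.
Op 9: tick 11 -> clock=45.
Op 10: insert d.com -> 10.0.0.1 (expiry=45+2=47). clock=45
Op 11: insert e.com -> 10.0.0.2 (expiry=45+11=56). clock=45
Op 12: tick 5 -> clock=50. purged={d.com}
Op 13: tick 2 -> clock=52.
Op 14: tick 1 -> clock=53.
Op 15: tick 8 -> clock=61. purged={e.com}
Op 16: insert c.com -> 10.0.0.2 (expiry=61+10=71). clock=61
Op 17: tick 5 -> clock=66.
Op 18: insert b.com -> 10.0.0.1 (expiry=66+10=76). clock=66
Op 19: tick 9 -> clock=75. purged={c.com}
lookup d.com: not in cache (expired or never inserted)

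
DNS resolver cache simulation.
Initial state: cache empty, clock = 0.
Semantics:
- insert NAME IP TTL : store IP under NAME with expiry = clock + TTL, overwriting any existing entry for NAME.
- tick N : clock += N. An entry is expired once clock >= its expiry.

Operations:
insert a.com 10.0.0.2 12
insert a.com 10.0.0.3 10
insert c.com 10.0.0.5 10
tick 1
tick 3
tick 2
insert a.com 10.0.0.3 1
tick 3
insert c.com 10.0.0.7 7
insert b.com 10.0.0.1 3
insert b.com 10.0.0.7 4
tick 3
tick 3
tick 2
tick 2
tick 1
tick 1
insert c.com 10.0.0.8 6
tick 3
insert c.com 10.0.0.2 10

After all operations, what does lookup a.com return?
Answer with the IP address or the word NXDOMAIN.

Op 1: insert a.com -> 10.0.0.2 (expiry=0+12=12). clock=0
Op 2: insert a.com -> 10.0.0.3 (expiry=0+10=10). clock=0
Op 3: insert c.com -> 10.0.0.5 (expiry=0+10=10). clock=0
Op 4: tick 1 -> clock=1.
Op 5: tick 3 -> clock=4.
Op 6: tick 2 -> clock=6.
Op 7: insert a.com -> 10.0.0.3 (expiry=6+1=7). clock=6
Op 8: tick 3 -> clock=9. purged={a.com}
Op 9: insert c.com -> 10.0.0.7 (expiry=9+7=16). clock=9
Op 10: insert b.com -> 10.0.0.1 (expiry=9+3=12). clock=9
Op 11: insert b.com -> 10.0.0.7 (expiry=9+4=13). clock=9
Op 12: tick 3 -> clock=12.
Op 13: tick 3 -> clock=15. purged={b.com}
Op 14: tick 2 -> clock=17. purged={c.com}
Op 15: tick 2 -> clock=19.
Op 16: tick 1 -> clock=20.
Op 17: tick 1 -> clock=21.
Op 18: insert c.com -> 10.0.0.8 (expiry=21+6=27). clock=21
Op 19: tick 3 -> clock=24.
Op 20: insert c.com -> 10.0.0.2 (expiry=24+10=34). clock=24
lookup a.com: not in cache (expired or never inserted)

Answer: NXDOMAIN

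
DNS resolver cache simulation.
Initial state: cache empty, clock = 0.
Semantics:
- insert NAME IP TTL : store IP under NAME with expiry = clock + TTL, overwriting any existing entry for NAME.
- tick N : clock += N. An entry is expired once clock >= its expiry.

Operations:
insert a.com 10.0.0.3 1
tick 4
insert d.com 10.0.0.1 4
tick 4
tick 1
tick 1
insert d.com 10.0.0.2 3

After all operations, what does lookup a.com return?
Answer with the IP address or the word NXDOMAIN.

Answer: NXDOMAIN

Derivation:
Op 1: insert a.com -> 10.0.0.3 (expiry=0+1=1). clock=0
Op 2: tick 4 -> clock=4. purged={a.com}
Op 3: insert d.com -> 10.0.0.1 (expiry=4+4=8). clock=4
Op 4: tick 4 -> clock=8. purged={d.com}
Op 5: tick 1 -> clock=9.
Op 6: tick 1 -> clock=10.
Op 7: insert d.com -> 10.0.0.2 (expiry=10+3=13). clock=10
lookup a.com: not in cache (expired or never inserted)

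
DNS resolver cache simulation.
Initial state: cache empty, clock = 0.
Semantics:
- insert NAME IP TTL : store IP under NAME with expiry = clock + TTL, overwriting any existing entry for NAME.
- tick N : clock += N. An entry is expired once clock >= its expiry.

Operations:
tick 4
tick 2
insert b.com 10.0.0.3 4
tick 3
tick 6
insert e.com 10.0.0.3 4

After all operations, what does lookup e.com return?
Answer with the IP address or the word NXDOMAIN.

Answer: 10.0.0.3

Derivation:
Op 1: tick 4 -> clock=4.
Op 2: tick 2 -> clock=6.
Op 3: insert b.com -> 10.0.0.3 (expiry=6+4=10). clock=6
Op 4: tick 3 -> clock=9.
Op 5: tick 6 -> clock=15. purged={b.com}
Op 6: insert e.com -> 10.0.0.3 (expiry=15+4=19). clock=15
lookup e.com: present, ip=10.0.0.3 expiry=19 > clock=15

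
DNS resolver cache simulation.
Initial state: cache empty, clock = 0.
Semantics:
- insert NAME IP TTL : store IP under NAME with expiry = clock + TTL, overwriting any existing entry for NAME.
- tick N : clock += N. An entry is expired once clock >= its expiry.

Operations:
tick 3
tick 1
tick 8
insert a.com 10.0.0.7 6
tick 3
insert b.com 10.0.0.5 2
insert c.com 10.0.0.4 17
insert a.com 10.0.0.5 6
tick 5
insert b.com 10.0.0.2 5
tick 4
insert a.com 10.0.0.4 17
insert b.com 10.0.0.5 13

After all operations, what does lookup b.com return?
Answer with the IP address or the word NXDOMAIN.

Answer: 10.0.0.5

Derivation:
Op 1: tick 3 -> clock=3.
Op 2: tick 1 -> clock=4.
Op 3: tick 8 -> clock=12.
Op 4: insert a.com -> 10.0.0.7 (expiry=12+6=18). clock=12
Op 5: tick 3 -> clock=15.
Op 6: insert b.com -> 10.0.0.5 (expiry=15+2=17). clock=15
Op 7: insert c.com -> 10.0.0.4 (expiry=15+17=32). clock=15
Op 8: insert a.com -> 10.0.0.5 (expiry=15+6=21). clock=15
Op 9: tick 5 -> clock=20. purged={b.com}
Op 10: insert b.com -> 10.0.0.2 (expiry=20+5=25). clock=20
Op 11: tick 4 -> clock=24. purged={a.com}
Op 12: insert a.com -> 10.0.0.4 (expiry=24+17=41). clock=24
Op 13: insert b.com -> 10.0.0.5 (expiry=24+13=37). clock=24
lookup b.com: present, ip=10.0.0.5 expiry=37 > clock=24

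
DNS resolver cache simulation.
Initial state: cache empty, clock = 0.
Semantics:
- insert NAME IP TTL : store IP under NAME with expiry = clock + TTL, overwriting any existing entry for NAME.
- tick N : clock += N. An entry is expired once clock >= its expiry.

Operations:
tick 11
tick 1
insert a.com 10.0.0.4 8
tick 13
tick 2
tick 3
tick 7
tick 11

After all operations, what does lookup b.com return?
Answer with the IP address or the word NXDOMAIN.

Answer: NXDOMAIN

Derivation:
Op 1: tick 11 -> clock=11.
Op 2: tick 1 -> clock=12.
Op 3: insert a.com -> 10.0.0.4 (expiry=12+8=20). clock=12
Op 4: tick 13 -> clock=25. purged={a.com}
Op 5: tick 2 -> clock=27.
Op 6: tick 3 -> clock=30.
Op 7: tick 7 -> clock=37.
Op 8: tick 11 -> clock=48.
lookup b.com: not in cache (expired or never inserted)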